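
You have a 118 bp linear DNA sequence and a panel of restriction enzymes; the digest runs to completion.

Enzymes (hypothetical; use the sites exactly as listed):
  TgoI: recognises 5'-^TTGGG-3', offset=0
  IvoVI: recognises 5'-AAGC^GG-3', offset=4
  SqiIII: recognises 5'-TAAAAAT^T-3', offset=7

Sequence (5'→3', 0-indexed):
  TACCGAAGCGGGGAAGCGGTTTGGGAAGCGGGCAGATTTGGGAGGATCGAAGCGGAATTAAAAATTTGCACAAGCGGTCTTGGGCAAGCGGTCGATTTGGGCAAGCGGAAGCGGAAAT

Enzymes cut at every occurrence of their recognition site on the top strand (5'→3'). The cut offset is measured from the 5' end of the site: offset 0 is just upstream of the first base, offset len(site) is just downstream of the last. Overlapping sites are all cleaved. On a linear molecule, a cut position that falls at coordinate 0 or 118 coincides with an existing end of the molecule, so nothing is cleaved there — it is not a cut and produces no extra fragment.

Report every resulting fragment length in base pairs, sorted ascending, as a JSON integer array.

[3,4,6,6,7,8,8,9,9,10,10,10,12,16]

Per-enzyme occurrences:
  TgoI (TTGGG, off=0): starts [20, 37, 79, 96] → cuts [20, 37, 79, 96]
  IvoVI (AAGCGG, off=4): starts [5, 13, 25, 49, 71, 85, 102, 108] → cuts [9, 17, 29, 53, 75, 89, 106, 112]
  SqiIII (TAAAAATT, off=7): starts [58] → cuts [65]

All cut coordinates (distinct, sorted): [9, 17, 20, 29, 37, 53, 65, 75, 79, 89, 96, 106, 112]

Fragments:
  [0,9): 9 bp
  [9,17): 8 bp
  [17,20): 3 bp
  [20,29): 9 bp
  [29,37): 8 bp
  [37,53): 16 bp
  [53,65): 12 bp
  [65,75): 10 bp
  [75,79): 4 bp
  [79,89): 10 bp
  [89,96): 7 bp
  [96,106): 10 bp
  [106,112): 6 bp
  [112,118): 6 bp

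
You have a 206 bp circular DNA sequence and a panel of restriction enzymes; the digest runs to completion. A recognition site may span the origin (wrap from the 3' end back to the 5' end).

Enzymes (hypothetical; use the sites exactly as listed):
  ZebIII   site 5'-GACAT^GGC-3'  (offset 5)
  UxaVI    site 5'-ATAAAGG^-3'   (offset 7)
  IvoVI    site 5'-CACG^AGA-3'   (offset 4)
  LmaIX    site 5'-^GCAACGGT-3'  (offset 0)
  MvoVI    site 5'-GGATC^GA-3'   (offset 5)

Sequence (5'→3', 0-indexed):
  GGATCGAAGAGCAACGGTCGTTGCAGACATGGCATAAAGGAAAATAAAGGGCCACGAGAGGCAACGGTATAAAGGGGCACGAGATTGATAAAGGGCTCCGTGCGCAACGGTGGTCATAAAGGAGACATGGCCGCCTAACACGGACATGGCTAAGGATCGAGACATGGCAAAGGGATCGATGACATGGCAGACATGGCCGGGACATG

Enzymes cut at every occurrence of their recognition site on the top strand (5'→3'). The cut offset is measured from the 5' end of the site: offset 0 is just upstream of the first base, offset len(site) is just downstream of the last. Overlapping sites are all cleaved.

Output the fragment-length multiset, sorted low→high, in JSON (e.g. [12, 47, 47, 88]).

Site scan:
  ZebIII (GACATGGC, off=5): starts [25, 123, 142, 160, 180, 189] → cuts [30, 128, 147, 165, 185, 194]
  UxaVI (ATAAAGG, off=7): starts [33, 43, 68, 87, 115] → cuts [40, 50, 75, 94, 122]
  IvoVI (CACGAGA, off=4): starts [52, 77] → cuts [56, 81]
  LmaIX (GCAACGGT, off=0): starts [10, 60, 103] → cuts [10, 60, 103]
  MvoVI (GGATCGA, off=5): starts [0, 153, 172] → cuts [5, 158, 177]

Pooled cuts: [5, 10, 30, 40, 50, 56, 60, 75, 81, 94, 103, 122, 128, 147, 158, 165, 177, 185, 194]

Fragment lengths:
  5→10: 5 bp
  10→30: 20 bp
  30→40: 10 bp
  40→50: 10 bp
  50→56: 6 bp
  56→60: 4 bp
  60→75: 15 bp
  75→81: 6 bp
  81→94: 13 bp
  94→103: 9 bp
  103→122: 19 bp
  122→128: 6 bp
  128→147: 19 bp
  147→158: 11 bp
  158→165: 7 bp
  165→177: 12 bp
  177→185: 8 bp
  185→194: 9 bp
  194→5 (wrap): 206-194+5 = 17 bp

[4,5,6,6,6,7,8,9,9,10,10,11,12,13,15,17,19,19,20]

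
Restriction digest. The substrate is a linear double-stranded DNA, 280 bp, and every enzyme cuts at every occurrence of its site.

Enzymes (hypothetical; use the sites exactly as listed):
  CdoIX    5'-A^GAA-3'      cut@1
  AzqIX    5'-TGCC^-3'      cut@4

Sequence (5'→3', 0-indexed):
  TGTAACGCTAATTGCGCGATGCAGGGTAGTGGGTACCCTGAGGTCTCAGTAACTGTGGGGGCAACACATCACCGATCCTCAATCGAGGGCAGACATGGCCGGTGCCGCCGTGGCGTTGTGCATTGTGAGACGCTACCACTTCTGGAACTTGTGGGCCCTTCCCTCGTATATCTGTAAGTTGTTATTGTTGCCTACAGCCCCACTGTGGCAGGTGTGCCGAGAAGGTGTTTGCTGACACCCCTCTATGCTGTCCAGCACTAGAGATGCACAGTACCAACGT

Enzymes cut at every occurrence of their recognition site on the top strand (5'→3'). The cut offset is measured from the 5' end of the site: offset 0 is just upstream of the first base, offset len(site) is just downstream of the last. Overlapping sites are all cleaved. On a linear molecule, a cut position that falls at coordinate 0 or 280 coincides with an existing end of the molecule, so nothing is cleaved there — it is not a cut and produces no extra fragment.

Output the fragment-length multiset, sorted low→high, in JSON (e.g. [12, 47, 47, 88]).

[2,26,60,86,106]

Per-enzyme occurrences:
  CdoIX AGAA/1: at [219] ⇒ [220]
  AzqIX TGCC/4: at [102, 188, 214] ⇒ [106, 192, 218]

Pooled cuts: [106, 192, 218, 220]

Fragments:
  [0,106): 106 bp
  [106,192): 86 bp
  [192,218): 26 bp
  [218,220): 2 bp
  [220,280): 60 bp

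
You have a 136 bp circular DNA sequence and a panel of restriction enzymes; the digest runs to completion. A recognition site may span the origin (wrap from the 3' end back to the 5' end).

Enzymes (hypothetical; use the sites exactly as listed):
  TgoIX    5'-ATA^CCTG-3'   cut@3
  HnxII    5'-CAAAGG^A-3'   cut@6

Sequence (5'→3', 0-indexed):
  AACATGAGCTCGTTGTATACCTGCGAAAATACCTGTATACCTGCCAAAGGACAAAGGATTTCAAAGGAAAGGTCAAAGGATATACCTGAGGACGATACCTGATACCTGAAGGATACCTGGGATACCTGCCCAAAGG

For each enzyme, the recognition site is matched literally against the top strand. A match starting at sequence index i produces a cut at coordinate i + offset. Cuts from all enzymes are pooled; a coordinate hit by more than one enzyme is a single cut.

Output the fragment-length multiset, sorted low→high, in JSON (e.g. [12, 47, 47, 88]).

Per-enzyme occurrences:
  TgoIX ATACCTG/3: at [16, 28, 36, 81, 94, 101, 112, 121] ⇒ [19, 31, 39, 84, 97, 104, 115, 124]
  HnxII CAAAGGA/6: at [44, 51, 61, 73, 130] ⇒ [0, 50, 57, 67, 79]

All cut coordinates (distinct, sorted): [0, 19, 31, 39, 50, 57, 67, 79, 84, 97, 104, 115, 124]

Fragment lengths:
  0→19: 19 bp
  19→31: 12 bp
  31→39: 8 bp
  39→50: 11 bp
  50→57: 7 bp
  57→67: 10 bp
  67→79: 12 bp
  79→84: 5 bp
  84→97: 13 bp
  97→104: 7 bp
  104→115: 11 bp
  115→124: 9 bp
  124→0 (wrap): 136-124+0 = 12 bp

[5,7,7,8,9,10,11,11,12,12,12,13,19]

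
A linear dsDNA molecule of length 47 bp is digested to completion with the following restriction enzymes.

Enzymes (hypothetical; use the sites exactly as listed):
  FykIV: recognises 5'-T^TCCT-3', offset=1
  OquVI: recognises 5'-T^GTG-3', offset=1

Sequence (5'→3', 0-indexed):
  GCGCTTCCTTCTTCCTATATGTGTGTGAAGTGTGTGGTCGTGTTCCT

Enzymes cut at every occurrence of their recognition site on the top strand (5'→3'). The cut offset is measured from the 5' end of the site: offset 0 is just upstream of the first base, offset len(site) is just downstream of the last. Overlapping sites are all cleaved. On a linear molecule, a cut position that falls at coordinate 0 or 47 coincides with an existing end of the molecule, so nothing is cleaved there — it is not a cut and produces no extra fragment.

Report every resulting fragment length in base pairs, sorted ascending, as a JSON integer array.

Scan for sites:
  FykIV TTCCT/1: at [4, 11, 42] ⇒ [5, 12, 43]
  OquVI TGTG/1: at [19, 21, 23, 30, 32] ⇒ [20, 22, 24, 31, 33]

Pooled cuts: [5, 12, 20, 22, 24, 31, 33, 43]

Fragment lengths:
  [0,5): 5 bp
  [5,12): 7 bp
  [12,20): 8 bp
  [20,22): 2 bp
  [22,24): 2 bp
  [24,31): 7 bp
  [31,33): 2 bp
  [33,43): 10 bp
  [43,47): 4 bp

[2,2,2,4,5,7,7,8,10]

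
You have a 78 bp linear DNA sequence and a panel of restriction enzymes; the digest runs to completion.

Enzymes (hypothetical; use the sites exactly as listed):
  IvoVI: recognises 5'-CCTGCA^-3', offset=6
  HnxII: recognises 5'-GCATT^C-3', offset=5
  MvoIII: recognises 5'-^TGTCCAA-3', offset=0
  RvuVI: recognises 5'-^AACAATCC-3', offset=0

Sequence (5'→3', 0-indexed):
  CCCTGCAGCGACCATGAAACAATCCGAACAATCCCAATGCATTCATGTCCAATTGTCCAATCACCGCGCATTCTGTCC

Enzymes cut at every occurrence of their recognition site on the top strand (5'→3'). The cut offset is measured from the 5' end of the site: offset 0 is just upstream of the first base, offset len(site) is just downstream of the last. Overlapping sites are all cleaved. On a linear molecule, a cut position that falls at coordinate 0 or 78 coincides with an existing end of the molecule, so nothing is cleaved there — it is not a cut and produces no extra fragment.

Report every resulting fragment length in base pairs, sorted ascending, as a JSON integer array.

[2,6,7,8,9,10,17,19]

Site scan:
  IvoVI (CCTGCA, off=6): starts [1] → cuts [7]
  HnxII (GCATTC, off=5): starts [38, 67] → cuts [43, 72]
  MvoIII (TGTCCAA, off=0): starts [45, 53] → cuts [45, 53]
  RvuVI (AACAATCC, off=0): starts [17, 26] → cuts [17, 26]

Pooled cuts: [7, 17, 26, 43, 45, 53, 72]

Fragment lengths:
  [0,7): 7 bp
  [7,17): 10 bp
  [17,26): 9 bp
  [26,43): 17 bp
  [43,45): 2 bp
  [45,53): 8 bp
  [53,72): 19 bp
  [72,78): 6 bp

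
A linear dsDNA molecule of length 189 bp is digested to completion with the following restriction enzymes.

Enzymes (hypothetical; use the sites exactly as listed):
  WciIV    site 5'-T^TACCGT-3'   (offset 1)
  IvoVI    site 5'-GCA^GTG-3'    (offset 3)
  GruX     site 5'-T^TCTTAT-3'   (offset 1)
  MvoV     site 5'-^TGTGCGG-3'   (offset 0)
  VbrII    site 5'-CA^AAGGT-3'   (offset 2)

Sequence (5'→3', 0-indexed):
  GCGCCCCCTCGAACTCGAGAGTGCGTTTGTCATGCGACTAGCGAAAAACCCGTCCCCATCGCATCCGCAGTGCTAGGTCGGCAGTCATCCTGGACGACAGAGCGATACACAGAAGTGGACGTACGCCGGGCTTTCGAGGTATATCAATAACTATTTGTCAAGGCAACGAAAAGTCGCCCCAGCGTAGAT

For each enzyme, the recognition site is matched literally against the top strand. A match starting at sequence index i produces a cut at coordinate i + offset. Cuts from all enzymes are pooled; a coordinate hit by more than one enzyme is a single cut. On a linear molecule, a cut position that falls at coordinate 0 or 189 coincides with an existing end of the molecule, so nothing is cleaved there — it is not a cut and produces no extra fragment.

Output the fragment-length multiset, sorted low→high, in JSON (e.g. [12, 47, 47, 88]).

[69,120]

Per-enzyme occurrences:
  WciIV (TTACCGT, off=1): no sites
  IvoVI GCAGTG/3: at [66] ⇒ [69]
  GruX (TTCTTAT, off=1): no sites
  MvoV (TGTGCGG, off=0): no sites
  VbrII (CAAAGGT, off=2): no sites

Pooled cuts: [69]

Fragment lengths:
  [0,69): 69 bp
  [69,189): 120 bp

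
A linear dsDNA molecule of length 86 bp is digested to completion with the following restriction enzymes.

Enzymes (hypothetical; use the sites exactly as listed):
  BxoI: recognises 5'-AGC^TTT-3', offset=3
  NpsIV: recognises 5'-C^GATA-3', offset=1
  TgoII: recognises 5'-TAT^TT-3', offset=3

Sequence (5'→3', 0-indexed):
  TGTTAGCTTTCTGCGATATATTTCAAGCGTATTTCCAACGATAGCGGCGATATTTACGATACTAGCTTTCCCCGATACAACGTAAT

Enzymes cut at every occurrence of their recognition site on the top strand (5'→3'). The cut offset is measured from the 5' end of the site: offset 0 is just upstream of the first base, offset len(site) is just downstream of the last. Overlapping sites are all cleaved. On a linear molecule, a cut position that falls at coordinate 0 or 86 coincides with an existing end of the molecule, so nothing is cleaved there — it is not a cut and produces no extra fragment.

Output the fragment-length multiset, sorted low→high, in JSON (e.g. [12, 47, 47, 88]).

Per-enzyme occurrences:
  BxoI AGCTTT/3: at [4, 63] ⇒ [7, 66]
  NpsIV CGATA/1: at [13, 38, 47, 56, 72] ⇒ [14, 39, 48, 57, 73]
  TgoII TATTT/3: at [18, 29, 50] ⇒ [21, 32, 53]

Pooled cuts: [7, 14, 21, 32, 39, 48, 53, 57, 66, 73]

Fragments:
  [0,7): 7 bp
  [7,14): 7 bp
  [14,21): 7 bp
  [21,32): 11 bp
  [32,39): 7 bp
  [39,48): 9 bp
  [48,53): 5 bp
  [53,57): 4 bp
  [57,66): 9 bp
  [66,73): 7 bp
  [73,86): 13 bp

[4,5,7,7,7,7,7,9,9,11,13]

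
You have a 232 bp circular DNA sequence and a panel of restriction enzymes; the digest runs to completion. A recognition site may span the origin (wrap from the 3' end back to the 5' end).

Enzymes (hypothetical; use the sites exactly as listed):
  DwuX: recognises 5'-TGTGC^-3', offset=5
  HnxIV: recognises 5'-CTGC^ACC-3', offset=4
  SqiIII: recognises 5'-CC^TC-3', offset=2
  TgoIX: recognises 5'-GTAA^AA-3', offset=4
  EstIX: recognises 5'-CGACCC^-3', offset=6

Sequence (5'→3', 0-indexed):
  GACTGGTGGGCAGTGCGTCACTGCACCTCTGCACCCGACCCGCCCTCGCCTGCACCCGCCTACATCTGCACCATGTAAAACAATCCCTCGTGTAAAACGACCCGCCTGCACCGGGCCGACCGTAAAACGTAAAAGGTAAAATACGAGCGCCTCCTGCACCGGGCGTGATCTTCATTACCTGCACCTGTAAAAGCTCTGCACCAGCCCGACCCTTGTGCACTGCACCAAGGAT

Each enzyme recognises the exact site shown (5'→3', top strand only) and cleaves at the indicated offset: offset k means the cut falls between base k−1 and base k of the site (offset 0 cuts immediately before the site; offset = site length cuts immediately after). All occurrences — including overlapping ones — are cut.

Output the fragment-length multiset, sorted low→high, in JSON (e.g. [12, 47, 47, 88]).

Site scan:
  DwuX TGTGC/5: at [213] ⇒ [218]
  HnxIV CTGCACC/4: at [20, 28, 49, 65, 105, 153, 178, 195, 219] ⇒ [24, 32, 53, 69, 109, 157, 182, 199, 223]
  SqiIII CCTC/2: at [25, 43, 85, 149] ⇒ [27, 45, 87, 151]
  TgoIX GTAAAA/4: at [74, 91, 121, 128, 135, 186] ⇒ [78, 95, 125, 132, 139, 190]
  EstIX CGACCC/6: at [35, 97, 206] ⇒ [41, 103, 212]

Pooled cuts: [24, 27, 32, 41, 45, 53, 69, 78, 87, 95, 103, 109, 125, 132, 139, 151, 157, 182, 190, 199, 212, 218, 223]

Fragment lengths:
  24→27: 3 bp
  27→32: 5 bp
  32→41: 9 bp
  41→45: 4 bp
  45→53: 8 bp
  53→69: 16 bp
  69→78: 9 bp
  78→87: 9 bp
  87→95: 8 bp
  95→103: 8 bp
  103→109: 6 bp
  109→125: 16 bp
  125→132: 7 bp
  132→139: 7 bp
  139→151: 12 bp
  151→157: 6 bp
  157→182: 25 bp
  182→190: 8 bp
  190→199: 9 bp
  199→212: 13 bp
  212→218: 6 bp
  218→223: 5 bp
  223→24 (wrap): 232-223+24 = 33 bp

[3,4,5,5,6,6,6,7,7,8,8,8,8,9,9,9,9,12,13,16,16,25,33]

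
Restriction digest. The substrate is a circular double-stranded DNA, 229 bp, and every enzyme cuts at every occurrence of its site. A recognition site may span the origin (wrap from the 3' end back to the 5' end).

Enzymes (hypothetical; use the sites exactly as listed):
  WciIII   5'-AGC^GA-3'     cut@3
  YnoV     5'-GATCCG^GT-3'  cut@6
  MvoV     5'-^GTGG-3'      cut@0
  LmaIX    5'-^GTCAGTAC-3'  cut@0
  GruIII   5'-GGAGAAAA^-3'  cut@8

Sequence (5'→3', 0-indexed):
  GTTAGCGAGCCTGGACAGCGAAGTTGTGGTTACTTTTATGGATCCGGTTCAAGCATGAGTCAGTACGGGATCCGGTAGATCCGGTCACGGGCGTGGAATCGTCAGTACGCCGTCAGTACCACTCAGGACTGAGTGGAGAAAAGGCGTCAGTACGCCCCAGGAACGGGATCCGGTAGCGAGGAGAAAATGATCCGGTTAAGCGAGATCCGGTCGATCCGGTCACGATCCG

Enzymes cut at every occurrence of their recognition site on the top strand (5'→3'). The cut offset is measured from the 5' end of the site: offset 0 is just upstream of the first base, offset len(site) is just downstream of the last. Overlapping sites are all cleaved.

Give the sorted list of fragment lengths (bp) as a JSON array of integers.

[3,5,6,6,7,7,8,8,9,9,9,10,10,11,11,12,13,16,21,21,27]

Scan for sites:
  WciIII (AGCGA, off=3): starts [3, 16, 174, 198] → cuts [6, 19, 177, 201]
  YnoV (GATCCGGT, off=6): starts [40, 68, 77, 166, 188, 203, 212, 223] → cuts [0, 46, 74, 83, 172, 194, 209, 218]
  MvoV (GTGG, off=0): starts [25, 92, 132] → cuts [25, 92, 132]
  LmaIX (GTCAGTAC, off=0): starts [58, 100, 111, 145] → cuts [58, 100, 111, 145]
  GruIII (GGAGAAAA, off=8): starts [134, 179] → cuts [142, 187]

All cut coordinates (distinct, sorted): [0, 6, 19, 25, 46, 58, 74, 83, 92, 100, 111, 132, 142, 145, 172, 177, 187, 194, 201, 209, 218]

Fragments:
  0→6: 6 bp
  6→19: 13 bp
  19→25: 6 bp
  25→46: 21 bp
  46→58: 12 bp
  58→74: 16 bp
  74→83: 9 bp
  83→92: 9 bp
  92→100: 8 bp
  100→111: 11 bp
  111→132: 21 bp
  132→142: 10 bp
  142→145: 3 bp
  145→172: 27 bp
  172→177: 5 bp
  177→187: 10 bp
  187→194: 7 bp
  194→201: 7 bp
  201→209: 8 bp
  209→218: 9 bp
  218→0 (wrap): 229-218+0 = 11 bp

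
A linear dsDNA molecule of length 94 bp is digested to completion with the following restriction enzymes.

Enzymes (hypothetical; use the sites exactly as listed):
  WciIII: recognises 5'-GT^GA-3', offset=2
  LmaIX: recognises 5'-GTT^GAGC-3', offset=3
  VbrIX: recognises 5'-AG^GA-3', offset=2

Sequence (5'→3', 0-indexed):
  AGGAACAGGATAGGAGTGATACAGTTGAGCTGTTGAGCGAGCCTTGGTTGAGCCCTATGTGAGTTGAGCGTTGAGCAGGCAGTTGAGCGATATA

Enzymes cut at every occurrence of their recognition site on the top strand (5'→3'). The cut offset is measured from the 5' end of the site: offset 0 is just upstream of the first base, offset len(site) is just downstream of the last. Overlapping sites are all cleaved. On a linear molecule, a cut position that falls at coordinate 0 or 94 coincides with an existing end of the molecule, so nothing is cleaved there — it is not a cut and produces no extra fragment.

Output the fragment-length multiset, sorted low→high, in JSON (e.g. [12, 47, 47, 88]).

Scan for sites:
  WciIII (GTGA, off=2): starts [15, 58] → cuts [17, 60]
  LmaIX (GTTGAGC, off=3): starts [23, 31, 46, 62, 69, 81] → cuts [26, 34, 49, 65, 72, 84]
  VbrIX (AGGA, off=2): starts [0, 6, 11] → cuts [2, 8, 13]

All cut coordinates (distinct, sorted): [2, 8, 13, 17, 26, 34, 49, 60, 65, 72, 84]

Fragment lengths:
  [0,2): 2 bp
  [2,8): 6 bp
  [8,13): 5 bp
  [13,17): 4 bp
  [17,26): 9 bp
  [26,34): 8 bp
  [34,49): 15 bp
  [49,60): 11 bp
  [60,65): 5 bp
  [65,72): 7 bp
  [72,84): 12 bp
  [84,94): 10 bp

[2,4,5,5,6,7,8,9,10,11,12,15]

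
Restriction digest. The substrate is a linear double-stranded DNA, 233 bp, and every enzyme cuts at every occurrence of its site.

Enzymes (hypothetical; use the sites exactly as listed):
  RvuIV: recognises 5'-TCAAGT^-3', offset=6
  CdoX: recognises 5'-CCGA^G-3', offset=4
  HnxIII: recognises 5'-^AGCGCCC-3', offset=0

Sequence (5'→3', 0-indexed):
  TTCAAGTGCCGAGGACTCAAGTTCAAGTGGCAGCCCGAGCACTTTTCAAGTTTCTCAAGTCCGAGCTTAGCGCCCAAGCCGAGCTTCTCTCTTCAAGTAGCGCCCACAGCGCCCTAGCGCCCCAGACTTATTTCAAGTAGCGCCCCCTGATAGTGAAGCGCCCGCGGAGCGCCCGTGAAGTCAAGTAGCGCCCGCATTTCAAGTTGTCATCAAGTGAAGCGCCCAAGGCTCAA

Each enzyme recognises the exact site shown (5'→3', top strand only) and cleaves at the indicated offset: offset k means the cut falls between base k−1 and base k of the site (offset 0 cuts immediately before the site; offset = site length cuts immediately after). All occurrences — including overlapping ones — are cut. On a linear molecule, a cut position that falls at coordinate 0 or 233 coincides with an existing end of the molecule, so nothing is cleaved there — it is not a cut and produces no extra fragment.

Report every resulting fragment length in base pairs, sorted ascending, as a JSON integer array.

[2,4,4,5,6,7,8,9,9,10,10,11,11,13,14,16,16,18,18,19,23]

Per-enzyme occurrences:
  RvuIV TCAAGT/6: at [1, 16, 22, 45, 54, 92, 132, 180, 198, 209] ⇒ [7, 22, 28, 51, 60, 98, 138, 186, 204, 215]
  CdoX CCGAG/4: at [8, 34, 60, 78] ⇒ [12, 38, 64, 82]
  HnxIII AGCGCCC/0: at [68, 98, 107, 115, 138, 156, 167, 186, 217] ⇒ [68, 98, 107, 115, 138, 156, 167, 186, 217]

All cut coordinates (distinct, sorted): [7, 12, 22, 28, 38, 51, 60, 64, 68, 82, 98, 107, 115, 138, 156, 167, 186, 204, 215, 217]

Fragment lengths:
  [0,7): 7 bp
  [7,12): 5 bp
  [12,22): 10 bp
  [22,28): 6 bp
  [28,38): 10 bp
  [38,51): 13 bp
  [51,60): 9 bp
  [60,64): 4 bp
  [64,68): 4 bp
  [68,82): 14 bp
  [82,98): 16 bp
  [98,107): 9 bp
  [107,115): 8 bp
  [115,138): 23 bp
  [138,156): 18 bp
  [156,167): 11 bp
  [167,186): 19 bp
  [186,204): 18 bp
  [204,215): 11 bp
  [215,217): 2 bp
  [217,233): 16 bp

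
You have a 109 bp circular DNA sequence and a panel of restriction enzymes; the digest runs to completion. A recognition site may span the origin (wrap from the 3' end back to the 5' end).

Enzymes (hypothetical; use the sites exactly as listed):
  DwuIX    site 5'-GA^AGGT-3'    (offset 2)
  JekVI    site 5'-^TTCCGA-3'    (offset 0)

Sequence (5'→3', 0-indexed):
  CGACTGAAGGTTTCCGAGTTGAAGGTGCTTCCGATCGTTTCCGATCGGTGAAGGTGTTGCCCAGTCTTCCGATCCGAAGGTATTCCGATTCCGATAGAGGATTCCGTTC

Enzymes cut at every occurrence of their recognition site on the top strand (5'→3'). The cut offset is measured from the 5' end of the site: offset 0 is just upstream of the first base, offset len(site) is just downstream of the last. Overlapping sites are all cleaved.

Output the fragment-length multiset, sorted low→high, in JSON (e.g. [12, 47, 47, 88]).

Scan for sites:
  DwuIX GAAGGT/2: at [5, 20, 49, 75] ⇒ [7, 22, 51, 77]
  JekVI TTCCGA/0: at [11, 28, 38, 66, 82, 88, 106] ⇒ [11, 28, 38, 66, 82, 88, 106]

All cut coordinates (distinct, sorted): [7, 11, 22, 28, 38, 51, 66, 77, 82, 88, 106]

Fragments:
  7→11: 4 bp
  11→22: 11 bp
  22→28: 6 bp
  28→38: 10 bp
  38→51: 13 bp
  51→66: 15 bp
  66→77: 11 bp
  77→82: 5 bp
  82→88: 6 bp
  88→106: 18 bp
  106→7 (wrap): 109-106+7 = 10 bp

[4,5,6,6,10,10,11,11,13,15,18]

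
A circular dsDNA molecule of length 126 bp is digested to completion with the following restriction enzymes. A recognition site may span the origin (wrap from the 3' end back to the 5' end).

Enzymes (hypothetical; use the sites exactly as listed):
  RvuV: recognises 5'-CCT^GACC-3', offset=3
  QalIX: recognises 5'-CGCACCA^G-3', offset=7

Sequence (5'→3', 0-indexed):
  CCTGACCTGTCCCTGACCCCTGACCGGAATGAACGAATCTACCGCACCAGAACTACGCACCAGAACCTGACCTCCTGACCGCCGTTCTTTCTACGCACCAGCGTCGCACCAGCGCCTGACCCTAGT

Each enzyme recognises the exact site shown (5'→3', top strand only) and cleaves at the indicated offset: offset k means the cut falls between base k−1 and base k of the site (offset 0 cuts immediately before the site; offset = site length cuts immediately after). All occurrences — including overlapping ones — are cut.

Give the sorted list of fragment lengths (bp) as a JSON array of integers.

[6,6,7,8,11,11,12,13,24,28]

Scan for sites:
  RvuV CCTGACC/3: at [0, 11, 18, 65, 73, 114] ⇒ [3, 14, 21, 68, 76, 117]
  QalIX CGCACCAG/7: at [42, 55, 93, 104] ⇒ [49, 62, 100, 111]

Pooled cuts: [3, 14, 21, 49, 62, 68, 76, 100, 111, 117]

Fragments:
  3→14: 11 bp
  14→21: 7 bp
  21→49: 28 bp
  49→62: 13 bp
  62→68: 6 bp
  68→76: 8 bp
  76→100: 24 bp
  100→111: 11 bp
  111→117: 6 bp
  117→3 (wrap): 126-117+3 = 12 bp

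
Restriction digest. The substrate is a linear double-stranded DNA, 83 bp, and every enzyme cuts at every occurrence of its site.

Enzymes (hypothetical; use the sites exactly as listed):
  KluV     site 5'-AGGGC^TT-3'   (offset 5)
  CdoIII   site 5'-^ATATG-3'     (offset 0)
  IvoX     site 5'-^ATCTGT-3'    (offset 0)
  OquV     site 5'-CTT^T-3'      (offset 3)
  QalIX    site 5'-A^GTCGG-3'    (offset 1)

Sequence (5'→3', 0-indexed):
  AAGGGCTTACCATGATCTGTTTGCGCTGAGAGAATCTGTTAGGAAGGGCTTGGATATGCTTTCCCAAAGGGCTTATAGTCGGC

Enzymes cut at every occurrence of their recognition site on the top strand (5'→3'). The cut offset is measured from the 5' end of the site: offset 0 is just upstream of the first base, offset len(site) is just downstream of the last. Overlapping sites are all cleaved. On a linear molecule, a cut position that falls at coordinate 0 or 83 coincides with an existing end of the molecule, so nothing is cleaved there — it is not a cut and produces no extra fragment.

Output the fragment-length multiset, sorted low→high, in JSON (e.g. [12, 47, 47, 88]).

Scan for sites:
  KluV (AGGGCTT, off=5): starts [1, 44, 67] → cuts [6, 49, 72]
  CdoIII (ATATG, off=0): starts [53] → cuts [53]
  IvoX (ATCTGT, off=0): starts [14, 33] → cuts [14, 33]
  OquV (CTTT, off=3): starts [58] → cuts [61]
  QalIX (AGTCGG, off=1): starts [76] → cuts [77]

All cut coordinates (distinct, sorted): [6, 14, 33, 49, 53, 61, 72, 77]

Fragments:
  [0,6): 6 bp
  [6,14): 8 bp
  [14,33): 19 bp
  [33,49): 16 bp
  [49,53): 4 bp
  [53,61): 8 bp
  [61,72): 11 bp
  [72,77): 5 bp
  [77,83): 6 bp

[4,5,6,6,8,8,11,16,19]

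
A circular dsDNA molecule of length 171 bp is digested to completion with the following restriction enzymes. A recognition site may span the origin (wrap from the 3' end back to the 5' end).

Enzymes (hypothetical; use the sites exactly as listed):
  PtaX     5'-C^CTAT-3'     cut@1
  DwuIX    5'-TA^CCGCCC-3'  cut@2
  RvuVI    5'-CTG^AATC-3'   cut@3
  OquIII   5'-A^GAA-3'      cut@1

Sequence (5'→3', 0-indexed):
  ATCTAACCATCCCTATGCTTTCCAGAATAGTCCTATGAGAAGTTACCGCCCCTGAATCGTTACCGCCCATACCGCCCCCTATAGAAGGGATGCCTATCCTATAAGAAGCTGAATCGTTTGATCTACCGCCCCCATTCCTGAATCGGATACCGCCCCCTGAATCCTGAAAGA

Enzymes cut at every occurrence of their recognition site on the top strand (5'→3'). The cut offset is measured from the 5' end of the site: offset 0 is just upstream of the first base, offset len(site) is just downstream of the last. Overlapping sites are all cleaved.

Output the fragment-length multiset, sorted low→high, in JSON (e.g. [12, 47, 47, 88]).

Per-enzyme occurrences:
  PtaX (CCTAT, off=1): starts [11, 31, 77, 92, 97] → cuts [12, 32, 78, 93, 98]
  DwuIX (TACCGCCC, off=2): starts [43, 60, 69, 123, 147] → cuts [45, 62, 71, 125, 149]
  RvuVI (CTGAATC, off=3): starts [51, 108, 137, 156] → cuts [54, 111, 140, 159]
  OquIII (AGAA, off=1): starts [23, 37, 82, 103, 168] → cuts [24, 38, 83, 104, 169]

Pooled cuts: [12, 24, 32, 38, 45, 54, 62, 71, 78, 83, 93, 98, 104, 111, 125, 140, 149, 159, 169]

Fragment lengths:
  12→24: 12 bp
  24→32: 8 bp
  32→38: 6 bp
  38→45: 7 bp
  45→54: 9 bp
  54→62: 8 bp
  62→71: 9 bp
  71→78: 7 bp
  78→83: 5 bp
  83→93: 10 bp
  93→98: 5 bp
  98→104: 6 bp
  104→111: 7 bp
  111→125: 14 bp
  125→140: 15 bp
  140→149: 9 bp
  149→159: 10 bp
  159→169: 10 bp
  169→12 (wrap): 171-169+12 = 14 bp

[5,5,6,6,7,7,7,8,8,9,9,9,10,10,10,12,14,14,15]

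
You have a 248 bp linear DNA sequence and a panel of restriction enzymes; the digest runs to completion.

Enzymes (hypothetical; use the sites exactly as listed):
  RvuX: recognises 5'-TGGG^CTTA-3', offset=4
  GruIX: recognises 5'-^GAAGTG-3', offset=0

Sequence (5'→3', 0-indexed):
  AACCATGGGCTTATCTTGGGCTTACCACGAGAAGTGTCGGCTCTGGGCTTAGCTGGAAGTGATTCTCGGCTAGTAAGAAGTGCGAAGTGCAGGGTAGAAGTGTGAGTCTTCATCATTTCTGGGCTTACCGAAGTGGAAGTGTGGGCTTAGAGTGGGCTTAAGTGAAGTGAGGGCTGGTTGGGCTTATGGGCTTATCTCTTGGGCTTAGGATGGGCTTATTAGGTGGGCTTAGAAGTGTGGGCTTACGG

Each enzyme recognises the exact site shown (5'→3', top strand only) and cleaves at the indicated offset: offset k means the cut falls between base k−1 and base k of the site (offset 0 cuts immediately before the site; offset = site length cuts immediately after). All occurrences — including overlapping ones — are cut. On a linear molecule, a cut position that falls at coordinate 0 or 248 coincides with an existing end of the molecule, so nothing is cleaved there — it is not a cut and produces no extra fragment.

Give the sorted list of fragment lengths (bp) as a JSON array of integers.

[4,6,6,7,7,7,8,8,9,10,10,10,11,11,11,13,13,13,17,19,21,27]

Site scan:
  RvuX TGGGCTTA/4: at [5, 16, 43, 119, 141, 152, 178, 186, 199, 210, 223, 237] ⇒ [9, 20, 47, 123, 145, 156, 182, 190, 203, 214, 227, 241]
  GruIX GAAGTG/0: at [30, 55, 76, 83, 96, 129, 135, 163, 231] ⇒ [30, 55, 76, 83, 96, 129, 135, 163, 231]

All cut coordinates (distinct, sorted): [9, 20, 30, 47, 55, 76, 83, 96, 123, 129, 135, 145, 156, 163, 182, 190, 203, 214, 227, 231, 241]

Fragment lengths:
  [0,9): 9 bp
  [9,20): 11 bp
  [20,30): 10 bp
  [30,47): 17 bp
  [47,55): 8 bp
  [55,76): 21 bp
  [76,83): 7 bp
  [83,96): 13 bp
  [96,123): 27 bp
  [123,129): 6 bp
  [129,135): 6 bp
  [135,145): 10 bp
  [145,156): 11 bp
  [156,163): 7 bp
  [163,182): 19 bp
  [182,190): 8 bp
  [190,203): 13 bp
  [203,214): 11 bp
  [214,227): 13 bp
  [227,231): 4 bp
  [231,241): 10 bp
  [241,248): 7 bp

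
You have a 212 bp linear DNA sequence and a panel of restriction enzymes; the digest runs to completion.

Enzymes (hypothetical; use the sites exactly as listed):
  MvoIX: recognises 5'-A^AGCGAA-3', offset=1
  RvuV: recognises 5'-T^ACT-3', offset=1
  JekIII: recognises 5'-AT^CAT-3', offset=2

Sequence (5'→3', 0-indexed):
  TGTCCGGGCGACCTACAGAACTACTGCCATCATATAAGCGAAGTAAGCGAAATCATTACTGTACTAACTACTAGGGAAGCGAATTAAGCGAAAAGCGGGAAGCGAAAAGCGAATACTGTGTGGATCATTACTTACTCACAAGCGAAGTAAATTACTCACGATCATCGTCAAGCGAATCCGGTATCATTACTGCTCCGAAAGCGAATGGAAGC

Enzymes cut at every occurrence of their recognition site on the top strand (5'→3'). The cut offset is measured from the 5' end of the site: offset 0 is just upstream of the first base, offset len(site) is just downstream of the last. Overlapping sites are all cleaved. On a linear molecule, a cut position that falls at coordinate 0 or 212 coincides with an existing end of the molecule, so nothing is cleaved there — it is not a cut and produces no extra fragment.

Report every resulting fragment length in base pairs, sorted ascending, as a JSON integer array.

Scan for sites:
  MvoIX AAGCGAA/1: at [35, 44, 76, 85, 99, 106, 139, 169, 198] ⇒ [36, 45, 77, 86, 100, 107, 140, 170, 199]
  RvuV TACT/1: at [21, 56, 61, 68, 113, 128, 132, 152, 187] ⇒ [22, 57, 62, 69, 114, 129, 133, 153, 188]
  JekIII ATCAT/2: at [28, 51, 123, 160, 182] ⇒ [30, 53, 125, 162, 184]

All cut coordinates (distinct, sorted): [22, 30, 36, 45, 53, 57, 62, 69, 77, 86, 100, 107, 114, 125, 129, 133, 140, 153, 162, 170, 184, 188, 199]

Fragments:
  [0,22): 22 bp
  [22,30): 8 bp
  [30,36): 6 bp
  [36,45): 9 bp
  [45,53): 8 bp
  [53,57): 4 bp
  [57,62): 5 bp
  [62,69): 7 bp
  [69,77): 8 bp
  [77,86): 9 bp
  [86,100): 14 bp
  [100,107): 7 bp
  [107,114): 7 bp
  [114,125): 11 bp
  [125,129): 4 bp
  [129,133): 4 bp
  [133,140): 7 bp
  [140,153): 13 bp
  [153,162): 9 bp
  [162,170): 8 bp
  [170,184): 14 bp
  [184,188): 4 bp
  [188,199): 11 bp
  [199,212): 13 bp

[4,4,4,4,5,6,7,7,7,7,8,8,8,8,9,9,9,11,11,13,13,14,14,22]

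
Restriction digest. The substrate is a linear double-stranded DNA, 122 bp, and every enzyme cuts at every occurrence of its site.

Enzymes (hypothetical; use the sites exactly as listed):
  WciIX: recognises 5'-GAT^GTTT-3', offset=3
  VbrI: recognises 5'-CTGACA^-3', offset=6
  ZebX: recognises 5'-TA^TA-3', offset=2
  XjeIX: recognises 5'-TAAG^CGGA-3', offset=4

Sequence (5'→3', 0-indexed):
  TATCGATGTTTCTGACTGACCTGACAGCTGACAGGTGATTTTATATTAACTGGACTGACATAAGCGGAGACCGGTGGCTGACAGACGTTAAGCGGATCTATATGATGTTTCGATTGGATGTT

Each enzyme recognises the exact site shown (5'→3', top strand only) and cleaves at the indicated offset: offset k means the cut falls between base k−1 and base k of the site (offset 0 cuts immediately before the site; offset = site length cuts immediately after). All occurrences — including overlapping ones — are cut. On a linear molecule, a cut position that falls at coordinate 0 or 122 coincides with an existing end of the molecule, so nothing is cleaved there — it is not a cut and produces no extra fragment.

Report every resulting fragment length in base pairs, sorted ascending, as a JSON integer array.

[4,6,7,7,8,9,10,16,17,19,19]

Site scan:
  WciIX (GATGTTT, off=3): starts [4, 103] → cuts [7, 106]
  VbrI (CTGACA, off=6): starts [20, 27, 54, 77] → cuts [26, 33, 60, 83]
  ZebX (TATA, off=2): starts [41, 98] → cuts [43, 100]
  XjeIX (TAAGCGGA, off=4): starts [60, 88] → cuts [64, 92]

All cut coordinates (distinct, sorted): [7, 26, 33, 43, 60, 64, 83, 92, 100, 106]

Fragments:
  [0,7): 7 bp
  [7,26): 19 bp
  [26,33): 7 bp
  [33,43): 10 bp
  [43,60): 17 bp
  [60,64): 4 bp
  [64,83): 19 bp
  [83,92): 9 bp
  [92,100): 8 bp
  [100,106): 6 bp
  [106,122): 16 bp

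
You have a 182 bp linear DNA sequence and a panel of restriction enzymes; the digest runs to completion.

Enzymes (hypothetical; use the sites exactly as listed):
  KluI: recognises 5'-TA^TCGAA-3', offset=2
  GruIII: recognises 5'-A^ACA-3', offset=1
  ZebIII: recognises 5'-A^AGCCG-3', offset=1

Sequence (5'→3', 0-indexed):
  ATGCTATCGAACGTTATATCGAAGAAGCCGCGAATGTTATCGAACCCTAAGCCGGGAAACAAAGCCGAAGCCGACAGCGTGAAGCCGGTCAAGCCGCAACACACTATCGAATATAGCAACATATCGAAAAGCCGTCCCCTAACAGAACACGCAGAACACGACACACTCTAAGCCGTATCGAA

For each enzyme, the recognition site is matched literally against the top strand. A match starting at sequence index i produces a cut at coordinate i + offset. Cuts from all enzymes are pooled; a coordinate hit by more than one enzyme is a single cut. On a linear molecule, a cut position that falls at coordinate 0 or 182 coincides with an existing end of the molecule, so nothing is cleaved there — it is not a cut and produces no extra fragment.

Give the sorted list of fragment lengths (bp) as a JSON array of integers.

[4,5,5,5,6,6,6,7,7,7,8,9,9,9,10,12,12,12,14,14,15]

Site scan:
  KluI (TATCGAA, off=2): starts [4, 16, 37, 104, 121, 175] → cuts [6, 18, 39, 106, 123, 177]
  GruIII (AACA, off=1): starts [57, 97, 117, 140, 145, 154] → cuts [58, 98, 118, 141, 146, 155]
  ZebIII (AAGCCG, off=1): starts [24, 48, 61, 67, 81, 90, 128, 169] → cuts [25, 49, 62, 68, 82, 91, 129, 170]

Pooled cuts: [6, 18, 25, 39, 49, 58, 62, 68, 82, 91, 98, 106, 118, 123, 129, 141, 146, 155, 170, 177]

Fragment lengths:
  [0,6): 6 bp
  [6,18): 12 bp
  [18,25): 7 bp
  [25,39): 14 bp
  [39,49): 10 bp
  [49,58): 9 bp
  [58,62): 4 bp
  [62,68): 6 bp
  [68,82): 14 bp
  [82,91): 9 bp
  [91,98): 7 bp
  [98,106): 8 bp
  [106,118): 12 bp
  [118,123): 5 bp
  [123,129): 6 bp
  [129,141): 12 bp
  [141,146): 5 bp
  [146,155): 9 bp
  [155,170): 15 bp
  [170,177): 7 bp
  [177,182): 5 bp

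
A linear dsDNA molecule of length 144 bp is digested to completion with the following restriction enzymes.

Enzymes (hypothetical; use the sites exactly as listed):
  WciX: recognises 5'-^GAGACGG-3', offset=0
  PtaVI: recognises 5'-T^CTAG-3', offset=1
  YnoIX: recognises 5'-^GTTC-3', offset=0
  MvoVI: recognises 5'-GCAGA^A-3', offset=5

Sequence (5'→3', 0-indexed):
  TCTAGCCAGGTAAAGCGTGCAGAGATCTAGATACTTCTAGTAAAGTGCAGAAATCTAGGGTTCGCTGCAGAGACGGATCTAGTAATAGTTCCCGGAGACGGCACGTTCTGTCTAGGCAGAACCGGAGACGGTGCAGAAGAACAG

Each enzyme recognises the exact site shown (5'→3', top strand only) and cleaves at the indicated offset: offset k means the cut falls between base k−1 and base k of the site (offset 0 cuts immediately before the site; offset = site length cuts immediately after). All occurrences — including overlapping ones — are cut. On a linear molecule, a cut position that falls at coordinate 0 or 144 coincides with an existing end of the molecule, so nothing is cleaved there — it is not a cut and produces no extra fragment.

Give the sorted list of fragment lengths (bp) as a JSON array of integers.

[1,3,4,5,7,7,7,9,9,9,10,10,10,13,15,25]

Site scan:
  WciX (GAGACGG, off=0): starts [69, 94, 124] → cuts [69, 94, 124]
  PtaVI (TCTAG, off=1): starts [0, 25, 35, 53, 77, 110] → cuts [1, 26, 36, 54, 78, 111]
  YnoIX (GTTC, off=0): starts [59, 87, 104] → cuts [59, 87, 104]
  MvoVI (GCAGAA, off=5): starts [46, 115, 132] → cuts [51, 120, 137]

Pooled cuts: [1, 26, 36, 51, 54, 59, 69, 78, 87, 94, 104, 111, 120, 124, 137]

Fragment lengths:
  [0,1): 1 bp
  [1,26): 25 bp
  [26,36): 10 bp
  [36,51): 15 bp
  [51,54): 3 bp
  [54,59): 5 bp
  [59,69): 10 bp
  [69,78): 9 bp
  [78,87): 9 bp
  [87,94): 7 bp
  [94,104): 10 bp
  [104,111): 7 bp
  [111,120): 9 bp
  [120,124): 4 bp
  [124,137): 13 bp
  [137,144): 7 bp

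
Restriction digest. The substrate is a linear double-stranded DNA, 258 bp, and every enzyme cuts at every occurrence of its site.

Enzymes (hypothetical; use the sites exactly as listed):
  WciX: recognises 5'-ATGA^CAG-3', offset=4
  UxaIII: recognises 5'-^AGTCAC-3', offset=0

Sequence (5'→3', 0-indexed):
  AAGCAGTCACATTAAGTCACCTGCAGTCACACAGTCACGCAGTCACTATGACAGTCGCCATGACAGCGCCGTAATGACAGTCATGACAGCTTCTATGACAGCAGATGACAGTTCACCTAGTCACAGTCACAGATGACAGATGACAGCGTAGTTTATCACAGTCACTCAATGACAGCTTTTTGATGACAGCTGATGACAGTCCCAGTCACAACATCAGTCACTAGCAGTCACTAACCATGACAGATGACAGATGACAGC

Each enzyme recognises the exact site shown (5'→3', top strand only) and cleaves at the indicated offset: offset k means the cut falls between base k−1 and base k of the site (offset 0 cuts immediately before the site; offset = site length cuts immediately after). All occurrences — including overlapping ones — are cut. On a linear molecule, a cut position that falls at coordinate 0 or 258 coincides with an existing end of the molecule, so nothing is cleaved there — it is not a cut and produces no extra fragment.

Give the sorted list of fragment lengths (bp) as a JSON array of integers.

[4,4,6,7,7,7,7,8,8,9,10,10,10,10,10,10,11,12,12,12,12,13,14,14,15,16]

Scan for sites:
  WciX (ATGACAG, off=4): starts [47, 59, 73, 82, 94, 104, 132, 139, 168, 182, 192, 236, 243, 250] → cuts [51, 63, 77, 86, 98, 108, 136, 143, 172, 186, 196, 240, 247, 254]
  UxaIII (AGTCAC, off=0): starts [4, 14, 24, 32, 40, 118, 124, 159, 203, 215, 225] → cuts [4, 14, 24, 32, 40, 118, 124, 159, 203, 215, 225]

All cut coordinates (distinct, sorted): [4, 14, 24, 32, 40, 51, 63, 77, 86, 98, 108, 118, 124, 136, 143, 159, 172, 186, 196, 203, 215, 225, 240, 247, 254]

Fragments:
  [0,4): 4 bp
  [4,14): 10 bp
  [14,24): 10 bp
  [24,32): 8 bp
  [32,40): 8 bp
  [40,51): 11 bp
  [51,63): 12 bp
  [63,77): 14 bp
  [77,86): 9 bp
  [86,98): 12 bp
  [98,108): 10 bp
  [108,118): 10 bp
  [118,124): 6 bp
  [124,136): 12 bp
  [136,143): 7 bp
  [143,159): 16 bp
  [159,172): 13 bp
  [172,186): 14 bp
  [186,196): 10 bp
  [196,203): 7 bp
  [203,215): 12 bp
  [215,225): 10 bp
  [225,240): 15 bp
  [240,247): 7 bp
  [247,254): 7 bp
  [254,258): 4 bp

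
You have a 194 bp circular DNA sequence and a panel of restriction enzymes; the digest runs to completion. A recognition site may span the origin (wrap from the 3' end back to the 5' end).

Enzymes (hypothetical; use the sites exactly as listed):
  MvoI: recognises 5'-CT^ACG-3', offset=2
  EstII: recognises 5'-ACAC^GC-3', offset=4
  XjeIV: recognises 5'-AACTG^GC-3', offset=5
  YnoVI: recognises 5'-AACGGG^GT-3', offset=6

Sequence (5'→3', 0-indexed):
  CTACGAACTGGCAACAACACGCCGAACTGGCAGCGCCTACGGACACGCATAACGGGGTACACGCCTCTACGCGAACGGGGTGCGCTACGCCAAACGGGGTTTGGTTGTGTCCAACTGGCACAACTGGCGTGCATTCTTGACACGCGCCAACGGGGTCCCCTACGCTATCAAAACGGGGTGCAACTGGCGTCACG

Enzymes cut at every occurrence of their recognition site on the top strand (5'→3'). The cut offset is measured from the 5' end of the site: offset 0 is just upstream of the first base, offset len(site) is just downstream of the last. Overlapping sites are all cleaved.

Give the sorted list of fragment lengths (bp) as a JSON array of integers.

[6,6,7,7,8,8,9,9,9,9,10,10,10,11,11,12,16,17,19]

Per-enzyme occurrences:
  MvoI CTACG/2: at [0, 36, 66, 84, 159] ⇒ [2, 38, 68, 86, 161]
  EstII ACACGC/4: at [16, 42, 58, 139] ⇒ [20, 46, 62, 143]
  XjeIV AACTGGC/5: at [5, 24, 112, 121, 181] ⇒ [10, 29, 117, 126, 186]
  YnoVI AACGGGGT/6: at [50, 73, 92, 148, 171] ⇒ [56, 79, 98, 154, 177]

Pooled cuts: [2, 10, 20, 29, 38, 46, 56, 62, 68, 79, 86, 98, 117, 126, 143, 154, 161, 177, 186]

Fragment lengths:
  2→10: 8 bp
  10→20: 10 bp
  20→29: 9 bp
  29→38: 9 bp
  38→46: 8 bp
  46→56: 10 bp
  56→62: 6 bp
  62→68: 6 bp
  68→79: 11 bp
  79→86: 7 bp
  86→98: 12 bp
  98→117: 19 bp
  117→126: 9 bp
  126→143: 17 bp
  143→154: 11 bp
  154→161: 7 bp
  161→177: 16 bp
  177→186: 9 bp
  186→2 (wrap): 194-186+2 = 10 bp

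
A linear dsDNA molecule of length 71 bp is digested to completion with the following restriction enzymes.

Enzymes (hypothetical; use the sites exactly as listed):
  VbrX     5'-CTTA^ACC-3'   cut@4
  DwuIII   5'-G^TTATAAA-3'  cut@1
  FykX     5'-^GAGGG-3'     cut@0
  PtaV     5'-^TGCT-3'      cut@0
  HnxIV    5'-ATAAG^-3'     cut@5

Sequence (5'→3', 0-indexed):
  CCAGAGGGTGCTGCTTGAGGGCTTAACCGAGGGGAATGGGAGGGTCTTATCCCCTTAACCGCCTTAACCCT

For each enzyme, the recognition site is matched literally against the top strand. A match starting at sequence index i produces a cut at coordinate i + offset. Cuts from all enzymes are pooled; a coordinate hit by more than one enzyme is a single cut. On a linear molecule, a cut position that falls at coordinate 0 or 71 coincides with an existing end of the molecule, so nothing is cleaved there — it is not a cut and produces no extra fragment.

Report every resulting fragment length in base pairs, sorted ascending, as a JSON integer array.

[3,3,3,5,5,5,9,9,11,18]

Scan for sites:
  VbrX (CTTAACC, off=4): starts [21, 53, 62] → cuts [25, 57, 66]
  DwuIII (GTTATAAA, off=1): no sites
  FykX (GAGGG, off=0): starts [3, 16, 28, 39] → cuts [3, 16, 28, 39]
  PtaV (TGCT, off=0): starts [8, 11] → cuts [8, 11]
  HnxIV (ATAAG, off=5): no sites

All cut coordinates (distinct, sorted): [3, 8, 11, 16, 25, 28, 39, 57, 66]

Fragments:
  [0,3): 3 bp
  [3,8): 5 bp
  [8,11): 3 bp
  [11,16): 5 bp
  [16,25): 9 bp
  [25,28): 3 bp
  [28,39): 11 bp
  [39,57): 18 bp
  [57,66): 9 bp
  [66,71): 5 bp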